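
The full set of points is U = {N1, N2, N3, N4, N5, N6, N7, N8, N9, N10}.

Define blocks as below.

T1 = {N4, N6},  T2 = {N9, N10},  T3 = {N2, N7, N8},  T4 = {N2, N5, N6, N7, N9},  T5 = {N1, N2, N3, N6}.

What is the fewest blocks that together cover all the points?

T1 and T2 and T3 and T4 and T5 together: T1 ∪ T2 ∪ T3 ∪ T4 ∪ T5 = {N1, N2, N3, N4, N5, N6, N7, N8, N9, N10} — every point is covered.
No 4 of the 5 blocks cover everything (all 5 combinations miss at least one point), so 5 is optimal.

5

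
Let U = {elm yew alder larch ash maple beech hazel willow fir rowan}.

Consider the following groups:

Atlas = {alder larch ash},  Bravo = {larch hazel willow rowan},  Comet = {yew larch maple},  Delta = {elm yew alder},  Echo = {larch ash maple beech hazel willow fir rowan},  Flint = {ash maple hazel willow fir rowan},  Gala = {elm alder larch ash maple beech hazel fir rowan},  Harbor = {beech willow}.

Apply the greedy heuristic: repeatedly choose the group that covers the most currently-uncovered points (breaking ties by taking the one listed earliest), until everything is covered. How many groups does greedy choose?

3

Greedy: pick Gala (covers 9 new) → pick Bravo (covers 1 new) → pick Comet (covers 1 new). Total picks: 3.
(The true minimum cover uses only 2 groups, so greedy is not optimal here.)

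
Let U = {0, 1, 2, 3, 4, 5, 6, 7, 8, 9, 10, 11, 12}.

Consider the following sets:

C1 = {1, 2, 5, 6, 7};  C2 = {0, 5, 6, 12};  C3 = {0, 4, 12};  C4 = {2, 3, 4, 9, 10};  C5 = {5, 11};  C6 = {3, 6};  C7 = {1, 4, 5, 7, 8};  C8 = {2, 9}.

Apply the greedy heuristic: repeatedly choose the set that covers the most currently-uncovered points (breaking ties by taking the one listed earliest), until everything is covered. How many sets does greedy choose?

5

Greedy: pick C1 (covers 5 new) → pick C4 (covers 4 new) → pick C2 (covers 2 new) → pick C5 (covers 1 new) → pick C7 (covers 1 new). Total picks: 5.
(The true minimum cover uses only 4 sets, so greedy is not optimal here.)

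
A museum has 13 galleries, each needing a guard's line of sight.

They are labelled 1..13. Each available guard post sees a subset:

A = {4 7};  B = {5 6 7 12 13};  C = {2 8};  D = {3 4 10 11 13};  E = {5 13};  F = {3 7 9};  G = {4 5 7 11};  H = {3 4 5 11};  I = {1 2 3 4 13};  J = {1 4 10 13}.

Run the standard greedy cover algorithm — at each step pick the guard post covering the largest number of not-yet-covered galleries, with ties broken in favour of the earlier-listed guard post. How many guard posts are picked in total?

5

Greedy: pick B (covers 5 new) → pick D (covers 4 new) → pick C (covers 2 new) → pick F (covers 1 new) → pick I (covers 1 new). Total picks: 5.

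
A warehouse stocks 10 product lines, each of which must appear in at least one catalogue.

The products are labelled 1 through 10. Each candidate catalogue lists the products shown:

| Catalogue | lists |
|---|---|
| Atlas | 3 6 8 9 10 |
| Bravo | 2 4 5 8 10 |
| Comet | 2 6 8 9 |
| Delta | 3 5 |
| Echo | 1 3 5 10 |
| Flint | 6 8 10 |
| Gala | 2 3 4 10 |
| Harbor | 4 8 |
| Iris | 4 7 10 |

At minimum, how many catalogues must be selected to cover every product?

3

Take {Comet, Echo, Iris}. Their union is {1, 2, 3, 4, 5, 6, 7, 8, 9, 10}, which is all 10 products.
Only Echo contains 1, so Echo is forced; the remaining 6 products need at least 2 more catalogues (each remaining catalogue adds at most 4) — so at least 3 catalogues are needed, and 3 is optimal.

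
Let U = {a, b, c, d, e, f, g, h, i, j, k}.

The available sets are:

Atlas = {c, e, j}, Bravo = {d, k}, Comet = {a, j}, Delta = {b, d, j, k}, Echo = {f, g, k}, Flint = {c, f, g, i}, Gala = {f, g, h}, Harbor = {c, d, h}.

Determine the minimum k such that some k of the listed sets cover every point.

Atlas and Comet and Delta and Flint and Gala together: Atlas ∪ Comet ∪ Delta ∪ Flint ∪ Gala = {a, b, c, d, e, f, g, h, i, j, k} — every point is covered.
No 4 of the 8 sets cover everything (all 70 combinations miss at least one point), so 5 is optimal.

5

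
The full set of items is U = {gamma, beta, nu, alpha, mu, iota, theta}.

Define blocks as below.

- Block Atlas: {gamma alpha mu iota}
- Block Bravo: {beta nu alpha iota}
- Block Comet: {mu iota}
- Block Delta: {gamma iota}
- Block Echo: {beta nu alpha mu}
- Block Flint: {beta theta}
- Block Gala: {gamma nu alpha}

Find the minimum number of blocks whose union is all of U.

Take {Atlas, Echo, Flint}. Their union is {gamma, beta, nu, alpha, mu, iota, theta}, which is all 7 items.
Only Flint contains theta, so Flint is forced; the remaining 5 items need at least 2 more blocks (each remaining block adds at most 4) — so at least 3 blocks are needed, and 3 is optimal.

3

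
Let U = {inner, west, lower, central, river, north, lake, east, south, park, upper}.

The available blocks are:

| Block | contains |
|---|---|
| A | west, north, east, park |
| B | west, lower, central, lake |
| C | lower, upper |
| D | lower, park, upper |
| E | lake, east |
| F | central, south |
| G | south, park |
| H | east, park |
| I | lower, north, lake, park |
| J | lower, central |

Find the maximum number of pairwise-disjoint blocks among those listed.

C, E, G are pairwise disjoint (C={lower,upper}; E={lake,east}; G={south,park}).
Every remaining block overlaps one of these, and no 4 of the listed blocks are pairwise disjoint, so 3 is the maximum.

3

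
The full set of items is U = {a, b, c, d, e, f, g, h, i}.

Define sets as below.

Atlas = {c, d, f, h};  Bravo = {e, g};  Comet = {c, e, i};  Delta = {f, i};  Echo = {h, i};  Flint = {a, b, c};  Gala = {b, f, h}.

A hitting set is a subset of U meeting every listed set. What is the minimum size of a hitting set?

T = {b, e, f, i} meets every set (each contains at least one member of T), and |T| = 4.
No choice of 3 items meets every set, so 4 is the minimum.

4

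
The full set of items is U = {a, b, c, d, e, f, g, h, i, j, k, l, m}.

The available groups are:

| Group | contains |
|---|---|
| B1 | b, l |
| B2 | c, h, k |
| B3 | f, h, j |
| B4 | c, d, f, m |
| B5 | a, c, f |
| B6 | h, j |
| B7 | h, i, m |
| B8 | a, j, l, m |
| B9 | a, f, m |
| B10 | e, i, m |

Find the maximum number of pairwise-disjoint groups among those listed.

4

B1, B5, B6, B10 are pairwise disjoint (B1={b,l}; B5={a,c,f}; B6={h,j}; B10={e,i,m}).
Every remaining group overlaps one of these, and no 5 of the listed groups are pairwise disjoint, so 4 is the maximum.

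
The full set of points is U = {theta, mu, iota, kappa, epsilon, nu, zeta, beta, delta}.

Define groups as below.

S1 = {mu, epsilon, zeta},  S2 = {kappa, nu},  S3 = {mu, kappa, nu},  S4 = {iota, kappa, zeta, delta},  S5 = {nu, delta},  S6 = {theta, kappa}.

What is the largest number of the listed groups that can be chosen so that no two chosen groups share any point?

3

S1, S5, S6 are pairwise disjoint (S1={mu,epsilon,zeta}; S5={nu,delta}; S6={theta,kappa}).
Every remaining group overlaps one of these, and no 4 of the listed groups are pairwise disjoint, so 3 is the maximum.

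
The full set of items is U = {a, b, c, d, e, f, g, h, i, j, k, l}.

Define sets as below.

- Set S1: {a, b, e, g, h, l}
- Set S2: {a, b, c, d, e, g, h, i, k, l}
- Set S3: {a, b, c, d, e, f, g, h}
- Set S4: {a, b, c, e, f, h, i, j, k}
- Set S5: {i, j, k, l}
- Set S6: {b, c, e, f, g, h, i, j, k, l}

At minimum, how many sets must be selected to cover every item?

S3 and S6 together: S3 ∪ S6 = {a, b, c, d, e, f, g, h, i, j, k, l} — every item is covered.
No single set has all 12 items (the largest, S2, has 10), so 2 is optimal.

2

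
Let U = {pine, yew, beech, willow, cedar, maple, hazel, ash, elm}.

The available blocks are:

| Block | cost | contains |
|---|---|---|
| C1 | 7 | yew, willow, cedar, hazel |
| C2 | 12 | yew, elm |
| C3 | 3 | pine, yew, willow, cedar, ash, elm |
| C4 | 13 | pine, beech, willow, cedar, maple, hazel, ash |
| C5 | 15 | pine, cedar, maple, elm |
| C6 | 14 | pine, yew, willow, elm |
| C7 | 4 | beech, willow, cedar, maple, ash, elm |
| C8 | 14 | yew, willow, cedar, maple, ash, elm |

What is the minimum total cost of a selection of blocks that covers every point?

14

C1, C3, C7 together cover every point (C1 ∪ C3 ∪ C7 = {pine, yew, beech, willow, cedar, maple, hazel, ash, elm}); total cost 7 + 3 + 4 = 14.
No covering selection has total cost below 14.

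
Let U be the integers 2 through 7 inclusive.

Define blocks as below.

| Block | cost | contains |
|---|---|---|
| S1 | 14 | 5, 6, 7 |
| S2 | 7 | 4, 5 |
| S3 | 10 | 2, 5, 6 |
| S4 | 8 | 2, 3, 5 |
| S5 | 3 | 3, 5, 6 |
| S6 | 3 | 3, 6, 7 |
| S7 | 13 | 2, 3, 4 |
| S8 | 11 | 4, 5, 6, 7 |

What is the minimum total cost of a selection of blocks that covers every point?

S2, S4, S6 together cover every point (S2 ∪ S4 ∪ S6 = {2, 3, 4, 5, 6, 7}); total cost 7 + 8 + 3 = 18.
The greedy pick S5, S6, S7 costs 19; no covering selection beats 18.

18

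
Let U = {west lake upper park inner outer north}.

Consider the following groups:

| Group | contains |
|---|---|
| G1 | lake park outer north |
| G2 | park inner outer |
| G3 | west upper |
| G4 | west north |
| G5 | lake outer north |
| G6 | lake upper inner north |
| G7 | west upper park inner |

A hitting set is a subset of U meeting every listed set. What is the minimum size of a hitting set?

H = {upper, park, north} meets every group (each contains at least one member of H), and |H| = 3.
No choice of 2 elements meets every group, so 3 is the minimum.

3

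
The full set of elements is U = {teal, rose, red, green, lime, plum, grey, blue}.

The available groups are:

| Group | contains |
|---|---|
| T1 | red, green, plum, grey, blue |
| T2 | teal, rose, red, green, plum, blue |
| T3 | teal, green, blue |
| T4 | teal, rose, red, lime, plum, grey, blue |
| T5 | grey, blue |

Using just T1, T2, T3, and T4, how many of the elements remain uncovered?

Union of T1, T2, T3, T4 = {teal, rose, red, green, lime, plum, grey, blue} — that's every element, so 0 are uncovered.

0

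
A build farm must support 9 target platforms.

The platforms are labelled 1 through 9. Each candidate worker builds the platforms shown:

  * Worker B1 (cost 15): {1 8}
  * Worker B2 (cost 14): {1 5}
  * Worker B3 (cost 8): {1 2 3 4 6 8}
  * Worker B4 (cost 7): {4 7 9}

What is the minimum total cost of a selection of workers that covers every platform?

29

B2, B3, B4 together cover every platform (B2 ∪ B3 ∪ B4 = {1, 2, 3, 4, 5, 6, 7, 8, 9}); total cost 14 + 8 + 7 = 29.
No covering selection has total cost below 29.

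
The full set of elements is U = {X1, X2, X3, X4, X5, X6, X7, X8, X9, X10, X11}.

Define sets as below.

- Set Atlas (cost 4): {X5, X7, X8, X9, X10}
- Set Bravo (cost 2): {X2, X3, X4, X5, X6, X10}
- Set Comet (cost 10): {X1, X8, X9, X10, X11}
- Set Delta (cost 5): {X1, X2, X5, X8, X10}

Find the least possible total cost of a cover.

Atlas, Bravo, Comet together cover every element (Atlas ∪ Bravo ∪ Comet = {X1, X2, X3, X4, X5, X6, X7, X8, X9, X10, X11}); total cost 4 + 2 + 10 = 16.
No covering selection has total cost below 16.

16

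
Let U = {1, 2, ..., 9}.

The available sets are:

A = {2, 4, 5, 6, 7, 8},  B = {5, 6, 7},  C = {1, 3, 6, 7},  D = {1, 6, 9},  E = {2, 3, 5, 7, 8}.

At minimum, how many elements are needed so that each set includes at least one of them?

2

H = {6, 7} meets every set (each contains at least one member of H), and |H| = 2.
The sets D, E are pairwise disjoint, so any hitting set needs a separate element for each — at least 2. Hence 2 is optimal.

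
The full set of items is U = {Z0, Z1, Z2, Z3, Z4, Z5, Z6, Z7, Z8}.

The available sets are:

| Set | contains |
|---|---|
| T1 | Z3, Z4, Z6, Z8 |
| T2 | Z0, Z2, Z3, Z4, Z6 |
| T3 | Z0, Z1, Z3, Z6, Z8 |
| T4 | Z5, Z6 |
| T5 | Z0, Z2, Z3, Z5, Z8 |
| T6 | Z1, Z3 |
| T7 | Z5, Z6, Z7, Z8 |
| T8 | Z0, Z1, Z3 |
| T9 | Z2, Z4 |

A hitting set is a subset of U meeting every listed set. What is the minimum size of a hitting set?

3

H = {Z3, Z4, Z5} meets every set (each contains at least one member of H), and |H| = 3.
The sets T4, T6, T9 are pairwise disjoint, so any hitting set needs a separate item for each — at least 3. Hence 3 is optimal.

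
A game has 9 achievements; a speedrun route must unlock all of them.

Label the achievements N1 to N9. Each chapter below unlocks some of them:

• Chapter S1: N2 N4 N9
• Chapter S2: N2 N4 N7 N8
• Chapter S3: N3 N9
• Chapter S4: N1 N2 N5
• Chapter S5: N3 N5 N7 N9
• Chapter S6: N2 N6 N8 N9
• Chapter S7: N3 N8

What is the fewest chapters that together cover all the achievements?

4

S2 and S4 and S6 and S7 together: S2 ∪ S4 ∪ S6 ∪ S7 = {N1, N2, N3, N4, N5, N6, N7, N8, N9} — every achievement is covered.
No 3 of the 7 chapters cover everything (all 35 combinations miss at least one achievement), so 4 is optimal.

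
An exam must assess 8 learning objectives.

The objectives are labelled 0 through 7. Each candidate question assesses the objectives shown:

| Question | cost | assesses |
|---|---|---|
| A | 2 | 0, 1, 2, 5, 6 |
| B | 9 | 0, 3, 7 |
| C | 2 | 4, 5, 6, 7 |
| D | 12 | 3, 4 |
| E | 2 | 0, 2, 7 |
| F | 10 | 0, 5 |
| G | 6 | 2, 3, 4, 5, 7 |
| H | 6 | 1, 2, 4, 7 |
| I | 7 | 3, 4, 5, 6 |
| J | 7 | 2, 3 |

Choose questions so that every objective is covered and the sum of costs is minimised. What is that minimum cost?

A, G together cover every objective (A ∪ G = {0, 1, 2, 3, 4, 5, 6, 7}); total cost 2 + 6 = 8.
The greedy pick A, C, G costs 10; no covering selection beats 8.

8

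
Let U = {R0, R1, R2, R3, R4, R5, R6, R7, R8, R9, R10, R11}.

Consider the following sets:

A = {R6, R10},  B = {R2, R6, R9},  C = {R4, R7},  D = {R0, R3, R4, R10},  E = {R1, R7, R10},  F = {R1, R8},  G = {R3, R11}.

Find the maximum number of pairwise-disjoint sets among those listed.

4

B, C, F, G are pairwise disjoint (B={R2,R6,R9}; C={R4,R7}; F={R1,R8}; G={R3,R11}).
Every remaining set overlaps one of these, and no 5 of the listed sets are pairwise disjoint, so 4 is the maximum.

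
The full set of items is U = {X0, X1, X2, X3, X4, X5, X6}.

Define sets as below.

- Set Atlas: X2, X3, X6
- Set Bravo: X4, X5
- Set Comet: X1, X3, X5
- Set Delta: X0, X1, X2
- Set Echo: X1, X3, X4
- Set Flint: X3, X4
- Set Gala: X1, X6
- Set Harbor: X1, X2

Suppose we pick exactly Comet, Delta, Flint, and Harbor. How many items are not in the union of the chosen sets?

1

Union of Comet, Delta, Flint, Harbor = {X0, X1, X2, X3, X4, X5}.
Not covered: X6 — 1 item.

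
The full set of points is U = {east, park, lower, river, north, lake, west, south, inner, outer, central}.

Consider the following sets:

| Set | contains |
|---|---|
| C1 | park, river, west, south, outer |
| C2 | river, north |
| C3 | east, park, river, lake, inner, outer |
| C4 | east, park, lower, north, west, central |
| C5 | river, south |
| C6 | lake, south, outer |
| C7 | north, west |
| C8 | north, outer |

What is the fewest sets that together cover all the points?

C3, C4, and C5 cover everything between them: the union {east, park, lower, river, north, lake, west, south, inner, outer, central} is all of U.
Only C4 contains lower, so C4 is forced; the remaining 5 points need at least 2 more sets (each remaining set adds at most 4) — so at least 3 sets are needed, and 3 is optimal.

3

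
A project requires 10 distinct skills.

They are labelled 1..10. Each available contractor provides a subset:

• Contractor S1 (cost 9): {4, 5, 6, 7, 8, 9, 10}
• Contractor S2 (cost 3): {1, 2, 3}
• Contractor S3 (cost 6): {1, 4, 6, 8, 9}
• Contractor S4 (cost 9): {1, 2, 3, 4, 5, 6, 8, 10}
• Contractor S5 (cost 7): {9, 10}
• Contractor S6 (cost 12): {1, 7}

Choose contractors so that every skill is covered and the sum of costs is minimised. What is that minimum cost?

12

S1, S2 together cover every skill (S1 ∪ S2 = {1, 2, 3, 4, 5, 6, 7, 8, 9, 10}); total cost 9 + 3 = 12.
No covering selection has total cost below 12.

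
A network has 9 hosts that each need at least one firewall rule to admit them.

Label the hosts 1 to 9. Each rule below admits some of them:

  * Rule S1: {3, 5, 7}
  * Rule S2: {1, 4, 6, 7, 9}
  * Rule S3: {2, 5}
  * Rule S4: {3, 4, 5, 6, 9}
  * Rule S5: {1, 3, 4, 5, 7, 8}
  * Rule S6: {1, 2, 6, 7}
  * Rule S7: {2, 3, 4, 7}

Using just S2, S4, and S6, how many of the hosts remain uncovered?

1

Union of S2, S4, S6 = {1, 2, 3, 4, 5, 6, 7, 9}.
Not covered: 8 — 1 host.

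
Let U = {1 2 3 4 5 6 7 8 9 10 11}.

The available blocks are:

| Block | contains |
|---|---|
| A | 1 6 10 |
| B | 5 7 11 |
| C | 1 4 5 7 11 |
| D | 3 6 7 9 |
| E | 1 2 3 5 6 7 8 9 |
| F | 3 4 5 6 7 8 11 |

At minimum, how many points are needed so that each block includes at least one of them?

Take H = {6, 7}. Each listed block contains at least one of these, so H is a hitting set of size 2.
The blocks A, B are pairwise disjoint, so any hitting set needs a separate point for each — at least 2. Hence 2 is optimal.

2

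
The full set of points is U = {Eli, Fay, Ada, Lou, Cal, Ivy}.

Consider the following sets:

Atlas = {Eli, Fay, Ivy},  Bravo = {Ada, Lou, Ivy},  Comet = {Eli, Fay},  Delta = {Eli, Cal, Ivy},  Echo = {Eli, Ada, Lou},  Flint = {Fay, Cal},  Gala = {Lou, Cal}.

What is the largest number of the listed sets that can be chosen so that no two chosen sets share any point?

Comet, Gala are pairwise disjoint (Comet={Eli,Fay}; Gala={Lou,Cal}).
Every remaining set overlaps one of these, and no 3 of the listed sets are pairwise disjoint, so 2 is the maximum.

2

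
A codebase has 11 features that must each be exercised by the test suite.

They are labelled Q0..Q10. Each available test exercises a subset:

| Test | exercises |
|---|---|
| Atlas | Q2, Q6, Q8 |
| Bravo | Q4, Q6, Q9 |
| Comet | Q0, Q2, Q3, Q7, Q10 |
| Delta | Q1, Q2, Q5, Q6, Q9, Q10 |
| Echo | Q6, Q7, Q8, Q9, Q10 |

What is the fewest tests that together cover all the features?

4

Take {Bravo, Comet, Delta, Echo}. Their union is {Q0, Q1, Q2, Q3, Q4, Q5, Q6, Q7, Q8, Q9, Q10}, which is all 11 features.
No 3 of the 5 tests cover everything (all 10 combinations miss at least one feature), so 4 is optimal.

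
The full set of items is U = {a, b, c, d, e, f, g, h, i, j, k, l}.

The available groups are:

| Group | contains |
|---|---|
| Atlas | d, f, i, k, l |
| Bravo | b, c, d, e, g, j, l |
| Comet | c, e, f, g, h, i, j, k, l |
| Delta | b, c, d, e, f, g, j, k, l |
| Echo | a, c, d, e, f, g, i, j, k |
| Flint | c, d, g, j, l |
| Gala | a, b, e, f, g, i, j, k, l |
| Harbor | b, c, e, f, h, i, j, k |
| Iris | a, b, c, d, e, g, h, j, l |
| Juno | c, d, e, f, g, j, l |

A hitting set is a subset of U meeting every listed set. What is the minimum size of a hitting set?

T = {g, k} meets every group (each contains at least one member of T), and |T| = 2.
No single item lies in every group, so at least 2 are needed and 2 is optimal.

2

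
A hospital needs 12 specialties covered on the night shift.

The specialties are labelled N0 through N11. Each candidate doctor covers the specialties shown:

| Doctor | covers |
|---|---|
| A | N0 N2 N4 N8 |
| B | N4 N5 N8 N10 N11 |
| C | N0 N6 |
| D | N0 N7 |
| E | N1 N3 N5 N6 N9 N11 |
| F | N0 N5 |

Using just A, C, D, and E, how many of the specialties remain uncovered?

1

Union of A, C, D, E = {N0, N1, N2, N3, N4, N5, N6, N7, N8, N9, N11}.
Not covered: N10 — 1 specialty.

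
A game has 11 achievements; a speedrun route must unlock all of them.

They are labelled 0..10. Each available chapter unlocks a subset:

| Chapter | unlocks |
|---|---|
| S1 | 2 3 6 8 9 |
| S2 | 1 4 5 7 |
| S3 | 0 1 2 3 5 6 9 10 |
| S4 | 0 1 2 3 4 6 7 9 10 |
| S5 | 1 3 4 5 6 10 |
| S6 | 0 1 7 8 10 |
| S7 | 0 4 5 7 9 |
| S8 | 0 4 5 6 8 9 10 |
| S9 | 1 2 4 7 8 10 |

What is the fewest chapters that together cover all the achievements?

2

Take {S4, S8}. Their union is {0, 1, 2, 3, 4, 5, 6, 7, 8, 9, 10}, which is all 11 achievements.
No single chapter has all 11 achievements (the largest, S4, has 9), so 2 is optimal.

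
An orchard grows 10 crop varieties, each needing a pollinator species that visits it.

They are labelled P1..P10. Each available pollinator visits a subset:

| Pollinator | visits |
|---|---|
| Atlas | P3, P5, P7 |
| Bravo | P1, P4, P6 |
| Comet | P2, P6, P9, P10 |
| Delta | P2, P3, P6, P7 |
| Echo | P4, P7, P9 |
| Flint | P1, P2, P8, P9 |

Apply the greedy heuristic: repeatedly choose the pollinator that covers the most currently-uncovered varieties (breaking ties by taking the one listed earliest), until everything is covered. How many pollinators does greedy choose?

4

Greedy: pick Comet (covers 4 new) → pick Atlas (covers 3 new) → pick Bravo (covers 2 new) → pick Flint (covers 1 new). Total picks: 4.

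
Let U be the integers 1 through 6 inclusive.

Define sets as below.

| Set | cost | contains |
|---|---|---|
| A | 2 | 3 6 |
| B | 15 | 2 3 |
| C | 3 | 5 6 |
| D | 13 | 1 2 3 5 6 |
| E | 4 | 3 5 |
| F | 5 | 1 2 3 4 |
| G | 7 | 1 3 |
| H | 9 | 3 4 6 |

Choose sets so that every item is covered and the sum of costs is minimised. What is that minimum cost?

C, F together cover every item (C ∪ F = {1, 2, 3, 4, 5, 6}); total cost 3 + 5 = 8.
The greedy pick A, F, C costs 10; no covering selection beats 8.

8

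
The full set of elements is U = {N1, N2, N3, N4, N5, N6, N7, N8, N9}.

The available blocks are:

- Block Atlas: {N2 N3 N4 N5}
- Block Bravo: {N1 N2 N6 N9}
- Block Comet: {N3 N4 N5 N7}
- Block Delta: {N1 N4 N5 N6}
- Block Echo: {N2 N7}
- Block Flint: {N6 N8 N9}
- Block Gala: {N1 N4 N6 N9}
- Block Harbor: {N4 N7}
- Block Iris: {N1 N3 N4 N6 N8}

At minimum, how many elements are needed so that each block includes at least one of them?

3

The 3 elements {N2, N6, N7} hit every block.
No choice of 2 elements meets every block, so 3 is the minimum.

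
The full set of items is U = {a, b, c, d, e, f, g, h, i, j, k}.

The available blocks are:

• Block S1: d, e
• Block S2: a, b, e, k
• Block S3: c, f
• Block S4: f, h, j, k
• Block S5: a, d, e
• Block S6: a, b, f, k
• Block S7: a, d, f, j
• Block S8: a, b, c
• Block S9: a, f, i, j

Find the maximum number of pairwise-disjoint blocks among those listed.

S1, S4, S8 are pairwise disjoint (S1={d,e}; S4={f,h,j,k}; S8={a,b,c}).
Every remaining block overlaps one of these, and no 4 of the listed blocks are pairwise disjoint, so 3 is the maximum.

3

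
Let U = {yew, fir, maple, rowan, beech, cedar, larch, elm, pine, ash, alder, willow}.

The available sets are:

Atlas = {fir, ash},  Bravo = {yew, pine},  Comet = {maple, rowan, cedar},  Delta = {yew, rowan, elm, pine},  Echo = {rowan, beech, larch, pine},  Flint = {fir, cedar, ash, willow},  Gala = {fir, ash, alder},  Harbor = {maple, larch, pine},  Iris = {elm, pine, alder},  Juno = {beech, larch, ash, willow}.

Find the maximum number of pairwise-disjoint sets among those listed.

3

Atlas, Bravo, Comet are pairwise disjoint (Atlas={fir,ash}; Bravo={yew,pine}; Comet={maple,rowan,cedar}).
Every remaining set overlaps one of these, and no 4 of the listed sets are pairwise disjoint, so 3 is the maximum.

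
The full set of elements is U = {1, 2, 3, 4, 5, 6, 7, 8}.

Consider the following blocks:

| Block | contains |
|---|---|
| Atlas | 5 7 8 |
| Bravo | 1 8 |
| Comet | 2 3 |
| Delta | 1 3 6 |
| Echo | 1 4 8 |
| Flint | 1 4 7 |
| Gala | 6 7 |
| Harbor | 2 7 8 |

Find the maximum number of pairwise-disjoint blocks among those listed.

Comet, Echo, Gala are pairwise disjoint (Comet={2,3}; Echo={1,4,8}; Gala={6,7}).
Every remaining block overlaps one of these, and no 4 of the listed blocks are pairwise disjoint, so 3 is the maximum.

3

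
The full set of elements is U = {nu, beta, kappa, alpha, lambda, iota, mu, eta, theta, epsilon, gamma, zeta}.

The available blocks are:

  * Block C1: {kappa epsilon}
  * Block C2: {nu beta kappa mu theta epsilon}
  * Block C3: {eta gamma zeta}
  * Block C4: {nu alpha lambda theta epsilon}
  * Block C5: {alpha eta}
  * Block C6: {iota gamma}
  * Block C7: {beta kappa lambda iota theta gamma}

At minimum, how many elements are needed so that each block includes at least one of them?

H = {kappa, alpha, gamma} meets every block (each contains at least one member of H), and |H| = 3.
The blocks C2, C5, C6 are pairwise disjoint, so any hitting set needs a separate element for each — at least 3. Hence 3 is optimal.

3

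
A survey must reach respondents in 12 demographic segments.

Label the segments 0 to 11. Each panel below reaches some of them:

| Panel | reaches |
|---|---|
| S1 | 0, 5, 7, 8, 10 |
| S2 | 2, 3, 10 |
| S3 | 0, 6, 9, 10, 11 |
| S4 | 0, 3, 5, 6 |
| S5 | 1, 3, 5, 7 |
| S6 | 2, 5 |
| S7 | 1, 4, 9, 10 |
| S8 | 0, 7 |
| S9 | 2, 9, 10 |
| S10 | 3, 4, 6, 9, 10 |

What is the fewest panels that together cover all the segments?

S1 and S2 and S3 and S7 together: S1 ∪ S2 ∪ S3 ∪ S7 = {0, 1, 2, 3, 4, 5, 6, 7, 8, 9, 10, 11} — every segment is covered.
No 3 of the 10 panels cover everything (all 120 combinations miss at least one segment), so 4 is optimal.

4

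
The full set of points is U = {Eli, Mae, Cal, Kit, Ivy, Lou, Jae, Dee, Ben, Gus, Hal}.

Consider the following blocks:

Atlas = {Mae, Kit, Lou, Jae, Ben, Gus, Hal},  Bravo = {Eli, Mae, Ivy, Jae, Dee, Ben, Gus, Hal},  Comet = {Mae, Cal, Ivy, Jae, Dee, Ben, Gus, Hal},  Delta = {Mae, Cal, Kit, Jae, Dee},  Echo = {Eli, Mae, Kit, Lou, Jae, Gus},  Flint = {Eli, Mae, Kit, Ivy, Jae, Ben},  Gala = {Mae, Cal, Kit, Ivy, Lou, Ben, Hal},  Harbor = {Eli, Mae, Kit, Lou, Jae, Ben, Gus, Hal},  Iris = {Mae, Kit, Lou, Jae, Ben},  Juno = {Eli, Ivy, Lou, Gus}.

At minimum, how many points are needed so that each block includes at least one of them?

2

H = {Lou, Jae} meets every block (each contains at least one member of H), and |H| = 2.
The blocks Delta, Juno are pairwise disjoint, so any hitting set needs a separate point for each — at least 2. Hence 2 is optimal.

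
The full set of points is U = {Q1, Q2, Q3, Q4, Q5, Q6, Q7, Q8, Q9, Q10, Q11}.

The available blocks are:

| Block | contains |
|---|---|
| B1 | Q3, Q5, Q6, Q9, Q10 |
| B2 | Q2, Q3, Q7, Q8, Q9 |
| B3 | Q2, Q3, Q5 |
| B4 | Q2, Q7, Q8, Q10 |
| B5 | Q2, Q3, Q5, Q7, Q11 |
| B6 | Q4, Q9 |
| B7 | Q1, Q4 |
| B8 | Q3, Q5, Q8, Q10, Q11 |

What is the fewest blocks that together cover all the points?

4

Take {B1, B4, B7, B8}. Their union is {Q1, Q2, Q3, Q4, Q5, Q6, Q7, Q8, Q9, Q10, Q11}, which is all 11 points.
No 3 of the 8 blocks cover everything (all 56 combinations miss at least one point), so 4 is optimal.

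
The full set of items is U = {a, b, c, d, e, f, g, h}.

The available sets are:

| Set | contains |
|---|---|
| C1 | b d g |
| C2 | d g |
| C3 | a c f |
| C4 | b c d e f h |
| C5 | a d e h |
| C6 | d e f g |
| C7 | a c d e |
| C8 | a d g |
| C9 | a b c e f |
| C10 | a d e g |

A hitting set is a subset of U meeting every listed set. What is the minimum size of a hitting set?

2

The 2 items {c, d} hit every set.
The sets C2, C3 are pairwise disjoint, so any hitting set needs a separate item for each — at least 2. Hence 2 is optimal.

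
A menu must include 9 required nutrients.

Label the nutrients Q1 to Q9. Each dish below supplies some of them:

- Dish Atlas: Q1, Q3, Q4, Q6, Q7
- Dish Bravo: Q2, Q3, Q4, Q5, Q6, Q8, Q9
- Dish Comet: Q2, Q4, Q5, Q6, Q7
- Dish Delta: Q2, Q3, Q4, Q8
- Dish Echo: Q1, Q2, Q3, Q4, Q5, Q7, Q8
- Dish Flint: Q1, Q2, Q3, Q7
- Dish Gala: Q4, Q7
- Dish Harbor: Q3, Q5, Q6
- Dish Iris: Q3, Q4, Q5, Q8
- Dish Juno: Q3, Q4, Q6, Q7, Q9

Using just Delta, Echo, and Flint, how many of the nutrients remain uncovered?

Union of Delta, Echo, Flint = {Q1, Q2, Q3, Q4, Q5, Q7, Q8}.
Not covered: Q6, Q9 — 2 nutrients.

2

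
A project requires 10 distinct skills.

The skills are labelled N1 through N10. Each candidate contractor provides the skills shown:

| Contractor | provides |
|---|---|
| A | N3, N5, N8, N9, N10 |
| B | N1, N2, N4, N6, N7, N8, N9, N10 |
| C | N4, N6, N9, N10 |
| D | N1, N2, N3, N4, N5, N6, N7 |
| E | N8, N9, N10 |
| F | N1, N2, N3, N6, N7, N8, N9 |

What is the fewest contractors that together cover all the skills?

Take {A, D}. Their union is {N1, N2, N3, N4, N5, N6, N7, N8, N9, N10}, which is all 10 skills.
No single contractor has all 10 skills (the largest, B, has 8), so 2 is optimal.

2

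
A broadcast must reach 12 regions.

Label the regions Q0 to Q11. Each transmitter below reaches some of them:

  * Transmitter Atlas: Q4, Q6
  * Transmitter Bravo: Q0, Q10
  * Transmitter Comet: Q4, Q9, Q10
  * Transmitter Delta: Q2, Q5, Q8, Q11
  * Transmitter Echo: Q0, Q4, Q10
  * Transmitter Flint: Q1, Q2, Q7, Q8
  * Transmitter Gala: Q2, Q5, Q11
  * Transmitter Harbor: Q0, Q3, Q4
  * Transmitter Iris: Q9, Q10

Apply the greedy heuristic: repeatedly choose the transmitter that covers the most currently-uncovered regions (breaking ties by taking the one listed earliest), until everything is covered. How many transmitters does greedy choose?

Greedy: pick Delta (covers 4 new) → pick Comet (covers 3 new) → pick Flint (covers 2 new) → pick Harbor (covers 2 new) → pick Atlas (covers 1 new). Total picks: 5.

5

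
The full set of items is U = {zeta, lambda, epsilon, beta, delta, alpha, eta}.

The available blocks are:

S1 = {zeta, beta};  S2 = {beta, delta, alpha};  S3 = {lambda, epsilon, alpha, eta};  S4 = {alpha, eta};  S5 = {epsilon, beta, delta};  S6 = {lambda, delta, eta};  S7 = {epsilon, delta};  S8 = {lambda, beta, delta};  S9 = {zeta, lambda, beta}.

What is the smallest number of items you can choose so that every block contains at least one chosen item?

3

The 3 items {zeta, delta, eta} hit every block.
The blocks S4, S7, S9 are pairwise disjoint, so any hitting set needs a separate item for each — at least 3. Hence 3 is optimal.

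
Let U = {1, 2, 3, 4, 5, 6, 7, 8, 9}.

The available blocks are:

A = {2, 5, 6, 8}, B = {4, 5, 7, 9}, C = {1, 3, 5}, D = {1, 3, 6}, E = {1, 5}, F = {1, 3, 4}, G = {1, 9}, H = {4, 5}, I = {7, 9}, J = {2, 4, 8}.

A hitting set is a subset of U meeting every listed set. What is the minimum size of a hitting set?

Take T = {1, 2, 4, 9}. Each listed block contains at least one of these, so T is a hitting set of size 4.
No choice of 3 elements meets every block, so 4 is the minimum.

4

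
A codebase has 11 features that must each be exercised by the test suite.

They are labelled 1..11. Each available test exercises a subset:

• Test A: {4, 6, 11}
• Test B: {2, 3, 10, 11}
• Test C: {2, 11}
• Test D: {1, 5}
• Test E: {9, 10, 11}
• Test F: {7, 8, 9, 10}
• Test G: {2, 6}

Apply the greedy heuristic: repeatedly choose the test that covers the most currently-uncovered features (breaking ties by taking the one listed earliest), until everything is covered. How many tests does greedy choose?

Greedy: pick B (covers 4 new) → pick F (covers 3 new) → pick A (covers 2 new) → pick D (covers 2 new). Total picks: 4.

4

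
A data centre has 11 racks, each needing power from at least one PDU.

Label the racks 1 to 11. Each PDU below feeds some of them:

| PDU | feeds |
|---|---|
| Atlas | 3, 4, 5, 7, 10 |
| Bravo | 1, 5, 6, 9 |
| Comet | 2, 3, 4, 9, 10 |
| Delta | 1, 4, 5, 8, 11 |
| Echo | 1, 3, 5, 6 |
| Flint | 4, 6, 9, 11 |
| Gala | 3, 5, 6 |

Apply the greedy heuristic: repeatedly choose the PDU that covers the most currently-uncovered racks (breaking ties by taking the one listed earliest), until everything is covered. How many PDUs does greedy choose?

Greedy: pick Atlas (covers 5 new) → pick Bravo (covers 3 new) → pick Delta (covers 2 new) → pick Comet (covers 1 new). Total picks: 4.

4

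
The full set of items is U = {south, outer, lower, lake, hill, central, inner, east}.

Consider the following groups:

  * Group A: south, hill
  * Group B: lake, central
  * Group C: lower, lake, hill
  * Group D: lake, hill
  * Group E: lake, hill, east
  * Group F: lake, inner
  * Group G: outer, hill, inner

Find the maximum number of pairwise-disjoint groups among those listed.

A, F are pairwise disjoint (A={south,hill}; F={lake,inner}).
Every remaining group overlaps one of these, and no 3 of the listed groups are pairwise disjoint, so 2 is the maximum.

2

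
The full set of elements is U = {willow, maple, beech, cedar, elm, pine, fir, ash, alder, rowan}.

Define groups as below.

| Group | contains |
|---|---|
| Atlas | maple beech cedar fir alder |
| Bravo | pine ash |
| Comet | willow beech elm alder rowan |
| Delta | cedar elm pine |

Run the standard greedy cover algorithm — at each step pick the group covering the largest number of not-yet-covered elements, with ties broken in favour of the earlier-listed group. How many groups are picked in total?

3

Greedy: pick Atlas (covers 5 new) → pick Comet (covers 3 new) → pick Bravo (covers 2 new). Total picks: 3.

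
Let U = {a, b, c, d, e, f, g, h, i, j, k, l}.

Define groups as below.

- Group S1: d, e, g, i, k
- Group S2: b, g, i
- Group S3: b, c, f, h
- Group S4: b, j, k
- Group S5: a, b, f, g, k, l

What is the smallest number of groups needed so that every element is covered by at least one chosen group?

4

S1 and S3 and S4 and S5 together: S1 ∪ S3 ∪ S4 ∪ S5 = {a, b, c, d, e, f, g, h, i, j, k, l} — every element is covered.
Only S4 contains j, so S4 is forced; the remaining 9 elements need at least 3 more groups (each remaining group adds at most 4) — so at least 4 groups are needed, and 4 is optimal.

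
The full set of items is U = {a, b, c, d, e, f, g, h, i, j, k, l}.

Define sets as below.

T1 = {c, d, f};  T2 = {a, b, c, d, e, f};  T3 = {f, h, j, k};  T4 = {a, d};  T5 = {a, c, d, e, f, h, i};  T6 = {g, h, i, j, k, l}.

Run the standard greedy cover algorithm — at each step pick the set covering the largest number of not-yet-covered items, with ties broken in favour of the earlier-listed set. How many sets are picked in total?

Greedy: pick T5 (covers 7 new) → pick T6 (covers 4 new) → pick T2 (covers 1 new). Total picks: 3.
(The true minimum cover uses only 2 sets, so greedy is not optimal here.)

3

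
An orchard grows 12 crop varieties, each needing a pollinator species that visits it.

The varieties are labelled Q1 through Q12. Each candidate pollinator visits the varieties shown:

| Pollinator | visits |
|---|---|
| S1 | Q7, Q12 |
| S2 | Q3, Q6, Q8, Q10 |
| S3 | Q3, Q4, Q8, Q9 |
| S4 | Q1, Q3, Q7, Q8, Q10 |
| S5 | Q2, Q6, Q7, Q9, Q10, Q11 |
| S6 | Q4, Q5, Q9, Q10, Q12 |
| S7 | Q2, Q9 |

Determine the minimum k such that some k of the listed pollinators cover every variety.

3

Take {S4, S5, S6}. Their union is {Q1, Q2, Q3, Q4, Q5, Q6, Q7, Q8, Q9, Q10, Q11, Q12}, which is all 12 varieties.
Only S4 contains Q1, so S4 is forced; the remaining 7 varieties need at least 2 more pollinators (each remaining pollinator adds at most 4) — so at least 3 pollinators are needed, and 3 is optimal.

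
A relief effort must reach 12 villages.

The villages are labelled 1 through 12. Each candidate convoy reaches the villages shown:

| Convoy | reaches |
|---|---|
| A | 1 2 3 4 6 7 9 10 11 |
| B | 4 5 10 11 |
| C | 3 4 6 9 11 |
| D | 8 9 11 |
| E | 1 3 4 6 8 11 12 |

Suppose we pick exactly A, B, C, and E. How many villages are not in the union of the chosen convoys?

Union of A, B, C, E = {1, 2, 3, 4, 5, 6, 7, 8, 9, 10, 11, 12} — that's every village, so 0 are uncovered.

0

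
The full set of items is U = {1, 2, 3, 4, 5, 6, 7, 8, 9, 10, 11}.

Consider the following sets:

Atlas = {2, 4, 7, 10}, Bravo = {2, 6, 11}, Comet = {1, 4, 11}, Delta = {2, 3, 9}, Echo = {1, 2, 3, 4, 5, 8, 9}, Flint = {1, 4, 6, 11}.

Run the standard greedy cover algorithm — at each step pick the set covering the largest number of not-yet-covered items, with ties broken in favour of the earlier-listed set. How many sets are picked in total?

Greedy: pick Echo (covers 7 new) → pick Atlas (covers 2 new) → pick Bravo (covers 2 new). Total picks: 3.

3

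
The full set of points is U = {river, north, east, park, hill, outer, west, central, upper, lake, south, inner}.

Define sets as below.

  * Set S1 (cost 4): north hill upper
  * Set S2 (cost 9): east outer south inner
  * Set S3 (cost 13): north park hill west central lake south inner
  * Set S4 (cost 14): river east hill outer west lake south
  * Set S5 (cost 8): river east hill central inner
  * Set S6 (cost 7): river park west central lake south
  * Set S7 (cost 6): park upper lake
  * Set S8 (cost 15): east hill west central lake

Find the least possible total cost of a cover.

S1, S2, S6 together cover every point (S1 ∪ S2 ∪ S6 = {river, north, east, park, hill, outer, west, central, upper, lake, south, inner}); total cost 4 + 9 + 7 = 20.
No covering selection has total cost below 20.

20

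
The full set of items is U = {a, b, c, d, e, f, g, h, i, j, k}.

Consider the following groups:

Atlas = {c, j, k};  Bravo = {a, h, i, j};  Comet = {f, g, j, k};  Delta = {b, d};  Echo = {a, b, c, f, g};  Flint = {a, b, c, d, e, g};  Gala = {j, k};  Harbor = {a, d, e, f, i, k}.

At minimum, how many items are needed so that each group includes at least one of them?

3

The 3 items {b, i, k} hit every group.
No choice of 2 items meets every group, so 3 is the minimum.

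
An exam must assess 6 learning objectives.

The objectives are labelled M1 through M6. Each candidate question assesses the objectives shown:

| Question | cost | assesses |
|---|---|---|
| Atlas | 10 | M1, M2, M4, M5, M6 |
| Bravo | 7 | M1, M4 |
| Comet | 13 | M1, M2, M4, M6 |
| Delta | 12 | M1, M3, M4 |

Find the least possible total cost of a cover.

22

Atlas, Delta together cover every objective (Atlas ∪ Delta = {M1, M2, M3, M4, M5, M6}); total cost 10 + 12 = 22.
No covering selection has total cost below 22.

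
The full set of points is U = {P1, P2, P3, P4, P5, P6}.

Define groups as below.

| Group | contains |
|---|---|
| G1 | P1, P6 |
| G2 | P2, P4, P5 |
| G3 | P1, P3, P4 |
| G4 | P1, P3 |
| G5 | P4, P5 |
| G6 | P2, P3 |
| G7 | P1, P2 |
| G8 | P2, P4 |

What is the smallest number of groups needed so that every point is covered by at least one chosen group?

3

G1 and G2 and G3 together: G1 ∪ G2 ∪ G3 = {P1, P2, P3, P4, P5, P6} — every point is covered.
Only G1 contains P6, so G1 is forced; the remaining 4 points need at least 2 more groups (each remaining group adds at most 3) — so at least 3 groups are needed, and 3 is optimal.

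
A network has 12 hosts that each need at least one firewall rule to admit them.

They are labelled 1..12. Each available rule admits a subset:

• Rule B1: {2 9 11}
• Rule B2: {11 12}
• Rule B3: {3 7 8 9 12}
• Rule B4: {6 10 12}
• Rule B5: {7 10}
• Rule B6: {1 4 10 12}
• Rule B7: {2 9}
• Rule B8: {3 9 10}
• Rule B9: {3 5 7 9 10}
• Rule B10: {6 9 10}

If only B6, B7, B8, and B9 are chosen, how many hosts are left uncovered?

3

Union of B6, B7, B8, B9 = {1, 2, 3, 4, 5, 7, 9, 10, 12}.
Not covered: 6, 8, 11 — 3 hosts.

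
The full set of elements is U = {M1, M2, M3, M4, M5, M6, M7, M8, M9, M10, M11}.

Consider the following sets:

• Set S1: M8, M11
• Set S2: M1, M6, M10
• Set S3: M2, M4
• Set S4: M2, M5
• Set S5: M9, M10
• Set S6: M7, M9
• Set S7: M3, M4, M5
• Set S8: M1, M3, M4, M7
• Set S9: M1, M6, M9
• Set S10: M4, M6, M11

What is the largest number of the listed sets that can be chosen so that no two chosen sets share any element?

4

S1, S2, S3, S6 are pairwise disjoint (S1={M8,M11}; S2={M1,M6,M10}; S3={M2,M4}; S6={M7,M9}).
Every remaining set overlaps one of these, and no 5 of the listed sets are pairwise disjoint, so 4 is the maximum.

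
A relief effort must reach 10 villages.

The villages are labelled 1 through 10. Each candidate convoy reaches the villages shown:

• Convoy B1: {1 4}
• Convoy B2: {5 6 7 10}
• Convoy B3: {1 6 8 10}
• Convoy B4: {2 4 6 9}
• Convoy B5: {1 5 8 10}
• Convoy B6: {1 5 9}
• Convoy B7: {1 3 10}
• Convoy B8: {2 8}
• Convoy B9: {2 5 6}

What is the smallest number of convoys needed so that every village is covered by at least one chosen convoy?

4

Take {B2, B4, B5, B7}. Their union is {1, 2, 3, 4, 5, 6, 7, 8, 9, 10}, which is all 10 villages.
No 3 of the 9 convoys cover everything (all 84 combinations miss at least one village), so 4 is optimal.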